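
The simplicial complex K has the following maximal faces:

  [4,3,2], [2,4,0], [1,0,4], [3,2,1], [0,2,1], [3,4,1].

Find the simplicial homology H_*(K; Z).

We work with the vertex ordering 0 < 1 < 2 < 3 < 4. The simplices of K, each written with vertices in increasing order, are:

  0-simplices (5): [0], [1], [2], [3], [4]
  1-simplices (9): [0,1], [0,2], [0,4], [1,2], [1,3], [1,4], [2,3], [2,4], [3,4]
  2-simplices (6): [0,1,2], [0,1,4], [0,2,4], [1,2,3], [1,3,4], [2,3,4]

giving chain groups C_0 ≅ Z^5, C_1 ≅ Z^9, C_2 ≅ Z^6.

∂_1: C_1 → C_0 is given by ∂[p,q] = [q] − [p]. For instance
  ∂[1,2] = [2] − [1].
The resulting 5×9 matrix has rank 4, and its Smith normal form has invariant factors (1,1,1,1).

The boundary map ∂_2: C_2 → C_1 sends each 2-simplex [p,q,r] to [q,r] − [p,r] + [p,q]. For instance
  ∂[1,2,3] = [2,3] − [1,3] + [1,2],
  ∂[0,1,2] = [1,2] − [0,2] + [0,1].
As a 9×6 matrix over Z this has rank 5, with invariant factors (1,1,1,1,1).

Reading off H_k = ker ∂_k / im ∂_{k+1}:

  H_0: rank C_0 − rank ∂_1 = 5 − 4 = 1, and the invariant factors of ∂_1 are all 1, so H_0 = Z.
  H_1: rank ker ∂_1 − rank ∂_2 = (9 − 4) − 5 = 0, and the invariant factors of ∂_2 are all 1, so H_1 = 0.
  H_2: rank ker ∂_2 − rank ∂_3 = (6 − 5) − 0 = 1, and there is no ∂_3, so H_2 = Z.

H_0 ≅ Z,  H_1 = 0,  H_2 ≅ Z.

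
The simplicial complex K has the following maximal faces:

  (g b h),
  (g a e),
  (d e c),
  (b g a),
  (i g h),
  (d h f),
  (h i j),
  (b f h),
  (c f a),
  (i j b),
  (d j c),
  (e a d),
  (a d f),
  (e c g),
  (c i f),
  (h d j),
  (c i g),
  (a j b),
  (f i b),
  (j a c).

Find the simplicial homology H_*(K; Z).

Order the vertices as a < b < c < d < e < f < g < h < i < j. Listing each simplex with vertices in this order, K has dimension 2 with simplices:

  0-simplices (10): a, b, c, d, e, f, g, h, i, j
  1-simplices (30): ab, ac, ad, ae, af, ag, aj, bf, bg, bh, bi, bj, cd, ce, cf, cg, ci, cj, de, df, dh, dj, eg, fh, fi, gh, gi, hi, hj, ij
  2-simplices (20): abg, abj, acf, acj, ade, adf, aeg, bfh, bfi, bgh, bij, cde, cdj, ceg, cfi, cgi, dfh, dhj, ghi, hij

so the chain groups are C_0 ≅ Z^10, C_1 ≅ Z^30, C_2 ≅ Z^20.

The boundary map ∂_1: C_1 → C_0 is given by ∂[p,q] = [q] − [p]. For instance
  ∂hi = i − h.
The resulting 10×30 matrix has rank 9, and its Smith normal form has invariant factors (1,1,1,1,1,1,1,1,1).

The boundary map ∂_2: C_2 → C_1 sends each 2-simplex [p,q,r] to [q,r] − [p,r] + [p,q]. For instance
  ∂bgh = gh − bh + bg,
  ∂acj = cj − aj + ac.
As a 30×20 matrix over Z this has rank 20, with invariant factors (1,1,1,1,1,1,1,1,1,1,1,1,1,1,1,1,1,1,1,2).

Reading off H_k = ker ∂_k / im ∂_{k+1}:

  H_0: rank C_0 − rank ∂_1 = 10 − 9 = 1, and the invariant factors of ∂_1 are all 1, so H_0 ≅ Z.
  H_1: rank ker ∂_1 − rank ∂_2 = (30 − 9) − 20 = 1, and ∂_2 has invariant factor 2 > 1, so H_1 ≅ Z ⊕ Z/2Z.
  H_2: rank ker ∂_2 − rank ∂_3 = (20 − 20) − 0 = 0, and there is no ∂_3, so H_2 ≅ 0.

(K is a triangulation of the Klein bottle.)

H_0 = Z,  H_1 = Z ⊕ Z/2Z,  H_2 = 0.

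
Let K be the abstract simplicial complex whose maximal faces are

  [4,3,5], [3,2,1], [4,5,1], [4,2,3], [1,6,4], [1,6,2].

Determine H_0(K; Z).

H_0 = Z.

K has 6 vertices, 12 edges, 6 triangles.
rank ∂_0 = 0, rank ∂_1 = 5 ⇒ b_0 = 6 − 0 − 5 = 1; all invariant factors of ∂_1 are 1 so no torsion. So H_0 = Z.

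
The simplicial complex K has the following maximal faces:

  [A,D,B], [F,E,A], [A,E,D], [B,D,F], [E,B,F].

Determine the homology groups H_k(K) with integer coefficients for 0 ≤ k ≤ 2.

Order the vertices as A < B < D < E < F. Listing each simplex with vertices in this order, K has dimension 2 with simplices:

  0-simplices (5): A, B, D, E, F
  1-simplices (10): AB, AD, AE, AF, BD, BE, BF, DE, DF, EF
  2-simplices (5): ABD, ADE, AEF, BDF, BEF

giving chain groups C_0 ≅ Z^5, C_1 ≅ Z^10, C_2 ≅ Z^5.

∂_1: C_1 → C_0 sends each edge [p,q] (with p < q) to q − p. For instance
  ∂BE = E − B.
As a 5×10 matrix over Z this has rank 4, with invariant factors (1,1,1,1).

∂_2: C_2 → C_1 acts by ∂[p,q,r] = [q,r] − [p,r] + [p,q]. For instance
  ∂ABD = BD − AD + AB,
  ∂BDF = DF − BF + BD.
This gives a 10×5 integer matrix of rank 5; reducing to Smith normal form yields diagonal entries (1,1,1,1,1).

Now H_k = ker ∂_k / im ∂_{k+1}, so:

  H_0: rank C_0 − rank ∂_1 = 5 − 4 = 1, and the invariant factors of ∂_1 are all 1, so H_0 ≅ Z.
  H_1: rank ker ∂_1 − rank ∂_2 = (10 − 4) − 5 = 1, and the invariant factors of ∂_2 are all 1, so H_1 ≅ Z.
  H_2: rank ker ∂_2 − rank ∂_3 = (5 − 5) − 0 = 0, and there is no ∂_3, so H_2 ≅ 0.

As a check, the Euler characteristic is 5 − 10 + 5 = 0, which agrees with 1 − 1 + 0 = 0.

H_0 = Z,  H_1 = Z,  H_2 = 0.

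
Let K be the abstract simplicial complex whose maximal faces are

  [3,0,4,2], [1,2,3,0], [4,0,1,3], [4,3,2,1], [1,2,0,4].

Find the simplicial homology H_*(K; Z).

Fix the vertex order 0 < 1 < 2 < 3 < 4 and write every simplex with vertices in increasing order. Then dim K = 3 and the simplices of K are:

  0-simplices (5): [0], [1], [2], [3], [4]
  1-simplices (10): [0,1], [0,2], [0,3], [0,4], [1,2], [1,3], [1,4], [2,3], [2,4], [3,4]
  2-simplices (10): [0,1,2], [0,1,3], [0,1,4], [0,2,3], [0,2,4], [0,3,4], [1,2,3], [1,2,4], [1,3,4], [2,3,4]
  3-simplices (5): [0,1,2,3], [0,1,2,4], [0,1,3,4], [0,2,3,4], [1,2,3,4]

giving chain groups C_0 ≅ Z^5, C_1 ≅ Z^10, C_2 ≅ Z^10, C_3 ≅ Z^5.

Boundary ∂_1: C_1 → C_0 is given by ∂[p,q] = [q] − [p]. For instance
  ∂[2,3] = [3] − [2].
The 5×10 boundary matrix has rank 4 and Smith normal form diag(1,1,1,1).

∂_2: C_2 → C_1 sends each 2-simplex [p,q,r] to [q,r] − [p,r] + [p,q]. For instance
  ∂[1,3,4] = [3,4] − [1,4] + [1,3],
  ∂[0,1,4] = [1,4] − [0,4] + [0,1].
As a 10×10 matrix over Z this has rank 6, with invariant factors (1,1,1,1,1,1).

Boundary ∂_3: C_3 → C_2 sends each 3-simplex σ to the alternating sum Σ_i (−1)^i (σ with its i-th vertex removed). For instance
  ∂[0,1,3,4] = [1,3,4] − [0,3,4] + [0,1,4] − [0,1,3],
  ∂[0,2,3,4] = [2,3,4] − [0,3,4] + [0,2,4] − [0,2,3].
The 10×5 boundary matrix has rank 4 and Smith normal form diag(1,1,1,1).

Computing H_k = (kernel of ∂_k) / (image of ∂_{k+1}):

  H_0: rank C_0 − rank ∂_1 = 5 − 4 = 1, and the invariant factors of ∂_1 are all 1, so H_0 = Z.
  H_1: rank ker ∂_1 − rank ∂_2 = (10 − 4) − 6 = 0, and the invariant factors of ∂_2 are all 1, so H_1 = 0.
  H_2: rank ker ∂_2 − rank ∂_3 = (10 − 6) − 4 = 0, and the invariant factors of ∂_3 are all 1, so H_2 = 0.
  H_3: rank ker ∂_3 − rank ∂_4 = (5 − 4) − 0 = 1, and there is no ∂_4, so H_3 = Z.

As a check, the Euler characteristic is 5 − 10 + 10 − 5 = 0, which agrees with 1 − 0 + 0 − 1 = 0.

H_0 ≅ Z,  H_1 = 0,  H_2 = 0,  H_3 ≅ Z.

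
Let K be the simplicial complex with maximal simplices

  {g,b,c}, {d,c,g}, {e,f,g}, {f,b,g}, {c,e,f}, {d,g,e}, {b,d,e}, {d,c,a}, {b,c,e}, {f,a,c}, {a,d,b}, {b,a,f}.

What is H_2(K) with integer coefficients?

H_2 = 0.

Order the vertices as a < b < c < d < e < f < g. Listing each simplex with vertices in this order, K has dimension 2 with simplices:

  0-simplices (7): a, b, c, d, e, f, g
  1-simplices (18): ab, ac, ad, af, bc, bd, be, bf, bg, cd, ce, cf, cg, de, dg, ef, eg, fg
  2-simplices (12): abd, abf, acd, acf, bce, bcg, bde, bfg, cdg, cef, deg, efg

Hence C_0 ≅ Z^7, C_1 ≅ Z^18, C_2 ≅ Z^12.

∂_1: C_1 → C_0 is given by ∂[p,q] = [q] − [p]. For instance
  ∂fg = g − f.
The 7×18 boundary matrix has rank 6 and Smith normal form diag(1,1,1,1,1,1).

Boundary ∂_2: C_2 → C_1 sends each 2-simplex [p,q,r] to [q,r] − [p,r] + [p,q]. For instance
  ∂cef = ef − cf + ce,
  ∂deg = eg − dg + de.
The 18×12 boundary matrix has rank 12 and Smith normal form diag(1,1,1,1,1,1,1,1,1,1,1,2).

Reading off H_k = ker ∂_k / im ∂_{k+1}:

  H_2: rank ker ∂_2 − rank ∂_3 = (12 − 12) − 0 = 0, and there is no ∂_3, so H_2 = 0.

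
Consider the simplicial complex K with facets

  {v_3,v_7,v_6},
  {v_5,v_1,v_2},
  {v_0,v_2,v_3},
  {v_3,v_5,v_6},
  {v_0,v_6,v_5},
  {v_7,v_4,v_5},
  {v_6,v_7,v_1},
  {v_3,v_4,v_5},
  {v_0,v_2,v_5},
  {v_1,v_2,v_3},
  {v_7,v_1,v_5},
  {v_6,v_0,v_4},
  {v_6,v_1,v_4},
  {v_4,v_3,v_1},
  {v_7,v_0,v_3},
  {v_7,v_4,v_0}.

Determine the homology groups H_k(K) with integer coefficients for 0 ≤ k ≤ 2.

Fix the vertex order v_0 < v_1 < v_2 < v_3 < v_4 < v_5 < v_6 < v_7 and write every simplex with vertices in increasing order. Then dim K = 2 and the simplices of K are:

  0-simplices (8): [v_0], [v_1], [v_2], [v_3], [v_4], [v_5], [v_6], [v_7]
  1-simplices (24): (24 of them)
  2-simplices (16): (16 of them)

giving chain groups C_0 ≅ Z^8, C_1 ≅ Z^24, C_2 ≅ Z^16.

Boundary ∂_1: C_1 → C_0 sends each edge [p,q] (with p < q) to q − p. For instance
  ∂[v_0,v_6] = [v_6] − [v_0].
This gives a 8×24 integer matrix of rank 7; reducing to Smith normal form yields diagonal entries (1,1,1,1,1,1,1).

Boundary ∂_2: C_2 → C_1 acts by ∂[p,q,r] = [q,r] − [p,r] + [p,q]. For instance
  ∂[v_1,v_3,v_4] = [v_3,v_4] − [v_1,v_4] + [v_1,v_3],
  ∂[v_3,v_6,v_7] = [v_6,v_7] − [v_3,v_7] + [v_3,v_6].
The 24×16 boundary matrix has rank 15 and Smith normal form diag(1,1,1,1,1,1,1,1,1,1,1,1,1,1,1).

Reading off H_k = ker ∂_k / im ∂_{k+1}:

  H_0: rank C_0 − rank ∂_1 = 8 − 7 = 1, and the invariant factors of ∂_1 are all 1, so H_0 ≅ Z.
  H_1: rank ker ∂_1 − rank ∂_2 = (24 − 7) − 15 = 2, and the invariant factors of ∂_2 are all 1, so H_1 ≅ Z^2.
  H_2: rank ker ∂_2 − rank ∂_3 = (16 − 15) − 0 = 1, and there is no ∂_3, so H_2 ≅ Z.

H_0 ≅ Z,  H_1 ≅ Z^2,  H_2 ≅ Z.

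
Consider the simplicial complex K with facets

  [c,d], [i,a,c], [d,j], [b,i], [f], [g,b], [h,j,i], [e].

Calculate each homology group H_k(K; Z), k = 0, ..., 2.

We work with the vertex ordering a < b < c < d < e < f < g < h < i < j. The simplices of K, each written with vertices in increasing order, are:

  0-simplices (10): a, b, c, d, e, f, g, h, i, j
  1-simplices (10): ac, ai, bg, bi, cd, ci, dj, hi, hj, ij
  2-simplices (2): aci, hij

so the chain groups are C_0 ≅ Z^10, C_1 ≅ Z^10, C_2 ≅ Z^2.

Boundary ∂_1: C_1 → C_0 sends each edge [p,q] (with p < q) to q − p.
The resulting 10×10 matrix has rank 7, and its Smith normal form has invariant factors (1,1,1,1,1,1,1).

Boundary ∂_2: C_2 → C_1 acts by ∂[p,q,r] = [q,r] − [p,r] + [p,q]. For instance
  ∂aci = ci − ai + ac,
  ∂hij = ij − hj + hi.
As a 10×2 matrix over Z this has rank 2, with invariant factors (1,1).

Computing H_k = (kernel of ∂_k) / (image of ∂_{k+1}):

  H_0: rank C_0 − rank ∂_1 = 10 − 7 = 3, and the invariant factors of ∂_1 are all 1, so H_0 = Z^3.
  H_1: rank ker ∂_1 − rank ∂_2 = (10 − 7) − 2 = 1, and the invariant factors of ∂_2 are all 1, so H_1 = Z.
  H_2: rank ker ∂_2 − rank ∂_3 = (2 − 2) − 0 = 0, and there is no ∂_3, so H_2 = 0.

H_0 = Z^3,  H_1 = Z,  H_2 = 0.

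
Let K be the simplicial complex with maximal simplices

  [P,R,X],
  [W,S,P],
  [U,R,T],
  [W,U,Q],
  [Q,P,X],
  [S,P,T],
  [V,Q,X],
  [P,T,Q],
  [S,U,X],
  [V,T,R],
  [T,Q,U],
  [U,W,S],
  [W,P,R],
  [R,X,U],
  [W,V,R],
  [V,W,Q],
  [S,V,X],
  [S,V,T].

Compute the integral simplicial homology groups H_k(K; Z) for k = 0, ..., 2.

H_0 ≅ Z,  H_1 ≅ Z^2,  H_2 ≅ Z.

Fix the vertex order P < Q < R < S < T < U < V < W < X and write every simplex with vertices in increasing order. Then dim K = 2 and the simplices of K are:

  0-simplices (9): P, Q, R, S, T, U, V, W, X
  1-simplices (27): PQ, PR, PS, PT, PW, PX, QT, QU, QV, QW, QX, RT, RU, RV, RW, RX, ST, SU, SV, SW, SX, TU, TV, UW, UX, VW, VX
  2-simplices (18): PQT, PQX, PRW, PRX, PST, PSW, QTU, QUW, QVW, QVX, RTU, RTV, RUX, RVW, STV, SUW, SUX, SVX

so the chain groups are C_0 ≅ Z^9, C_1 ≅ Z^27, C_2 ≅ Z^18.

The boundary map ∂_1: C_1 → C_0 sends each edge [p,q] (with p < q) to q − p.
The 9×27 boundary matrix has rank 8 and Smith normal form diag(1,1,1,1,1,1,1,1).

The boundary map ∂_2: C_2 → C_1 maps a triangle to the signed sum of its edges. For instance
  ∂PRX = RX − PX + PR,
  ∂RTU = TU − RU + RT.
The resulting 27×18 matrix has rank 17, and its Smith normal form has invariant factors (1,1,1,1,1,1,1,1,1,1,1,1,1,1,1,1,1).

Reading off H_k = ker ∂_k / im ∂_{k+1}:

  H_0: rank C_0 − rank ∂_1 = 9 − 8 = 1, and the invariant factors of ∂_1 are all 1, so H_0 = Z.
  H_1: rank ker ∂_1 − rank ∂_2 = (27 − 8) − 17 = 2, and the invariant factors of ∂_2 are all 1, so H_1 = Z^2.
  H_2: rank ker ∂_2 − rank ∂_3 = (18 − 17) − 0 = 1, and there is no ∂_3, so H_2 = Z.

As a check, the Euler characteristic is 9 − 27 + 18 = 0, which agrees with 1 − 2 + 1 = 0.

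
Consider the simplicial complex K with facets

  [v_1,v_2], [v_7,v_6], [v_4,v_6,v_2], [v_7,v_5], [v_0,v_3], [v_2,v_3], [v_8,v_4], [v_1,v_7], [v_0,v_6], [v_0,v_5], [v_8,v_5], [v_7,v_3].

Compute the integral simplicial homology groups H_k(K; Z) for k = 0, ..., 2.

H_0 ≅ Z,  H_1 ≅ Z^5,  H_2 = 0.

Take the total order v_0 < v_1 < v_2 < v_3 < v_4 < v_5 < v_6 < v_7 < v_8 on the vertex set. Then K (dimension 2) consists of the simplices:

  0-simplices (9): [v_0], [v_1], [v_2], [v_3], [v_4], [v_5], [v_6], [v_7], [v_8]
  1-simplices (14): [v_0,v_3], [v_0,v_5], [v_0,v_6], [v_1,v_2], [v_1,v_7], [v_2,v_3], [v_2,v_4], [v_2,v_6], [v_3,v_7], [v_4,v_6], [v_4,v_8], [v_5,v_7], [v_5,v_8], [v_6,v_7]
  2-simplices (1): [v_2,v_4,v_6]

Hence C_0 ≅ Z^9, C_1 ≅ Z^14, C_2 ≅ Z^1.

Boundary ∂_1: C_1 → C_0 is given by ∂[p,q] = [q] − [p]. For instance
  ∂[v_0,v_6] = [v_6] − [v_0].
This gives a 9×14 integer matrix of rank 8; reducing to Smith normal form yields diagonal entries (1,1,1,1,1,1,1,1).

∂_2: C_2 → C_1 acts by ∂[p,q,r] = [q,r] − [p,r] + [p,q]. For instance
  ∂[v_2,v_4,v_6] = [v_4,v_6] − [v_2,v_6] + [v_2,v_4].
The resulting 14×1 matrix has rank 1, and its Smith normal form has invariant factors (1).

Now H_k = ker ∂_k / im ∂_{k+1}, so:

  H_0: rank C_0 − rank ∂_1 = 9 − 8 = 1, and the invariant factors of ∂_1 are all 1, so H_0 ≅ Z.
  H_1: rank ker ∂_1 − rank ∂_2 = (14 − 8) − 1 = 5, and the invariant factors of ∂_2 are all 1, so H_1 ≅ Z^5.
  H_2: rank ker ∂_2 − rank ∂_3 = (1 − 1) − 0 = 0, and there is no ∂_3, so H_2 ≅ 0.

As a check, the Euler characteristic is 9 − 14 + 1 = -4, which agrees with 1 − 5 + 0 = -4.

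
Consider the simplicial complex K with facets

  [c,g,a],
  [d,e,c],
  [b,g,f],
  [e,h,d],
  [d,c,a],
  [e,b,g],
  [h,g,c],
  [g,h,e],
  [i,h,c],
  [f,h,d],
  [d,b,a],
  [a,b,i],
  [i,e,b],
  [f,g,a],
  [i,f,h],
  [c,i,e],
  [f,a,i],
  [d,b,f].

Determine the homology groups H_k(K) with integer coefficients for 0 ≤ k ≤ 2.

Fix the vertex order a < b < c < d < e < f < g < h < i and write every simplex with vertices in increasing order. Then dim K = 2 and the simplices of K are:

  0-simplices (9): a, b, c, d, e, f, g, h, i
  1-simplices (27): ab, ac, ad, af, ag, ai, bd, be, bf, bg, bi, cd, ce, cg, ch, ci, de, df, dh, eg, eh, ei, fg, fh, fi, gh, hi
  2-simplices (18): abd, abi, acd, acg, afg, afi, bdf, beg, bei, bfg, cde, cei, cgh, chi, deh, dfh, egh, fhi

giving chain groups C_0 ≅ Z^9, C_1 ≅ Z^27, C_2 ≅ Z^18.

The boundary map ∂_1: C_1 → C_0 maps an edge to its endpoints' difference, ∂[p,q] = q − p.
As a 9×27 matrix over Z this has rank 8, with invariant factors (1,1,1,1,1,1,1,1).

Boundary ∂_2: C_2 → C_1 maps a triangle to the signed sum of its edges. For instance
  ∂egh = gh − eh + eg,
  ∂acd = cd − ad + ac.
The 27×18 boundary matrix has rank 18 and Smith normal form diag(1,1,1,1,1,1,1,1,1,1,1,1,1,1,1,1,1,2).

Now H_k = ker ∂_k / im ∂_{k+1}, so:

  H_0: rank C_0 − rank ∂_1 = 9 − 8 = 1, and the invariant factors of ∂_1 are all 1, so H_0 = Z.
  H_1: rank ker ∂_1 − rank ∂_2 = (27 − 8) − 18 = 1, and ∂_2 has invariant factor 2 > 1, so H_1 = Z ⊕ Z_2.
  H_2: rank ker ∂_2 − rank ∂_3 = (18 − 18) − 0 = 0, and there is no ∂_3, so H_2 = 0.

(K is a triangulation of the Klein bottle.)

H_0 ≅ Z,  H_1 ≅ Z ⊕ Z_2,  H_2 = 0.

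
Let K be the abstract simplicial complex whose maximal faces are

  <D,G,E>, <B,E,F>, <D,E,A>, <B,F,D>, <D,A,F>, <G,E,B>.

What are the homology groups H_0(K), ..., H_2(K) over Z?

H_0 ≅ Z,  H_1 ≅ Z,  H_2 = 0.

Take the total order A < B < D < E < F < G on the vertex set. Then K (dimension 2) consists of the simplices:

  0-simplices (6): A, B, D, E, F, G
  1-simplices (12): AD, AE, AF, BD, BE, BF, BG, DE, DF, DG, EF, EG
  2-simplices (6): ADE, ADF, BDF, BEF, BEG, DEG

giving chain groups C_0 ≅ Z^6, C_1 ≅ Z^12, C_2 ≅ Z^6.

The boundary map ∂_1: C_1 → C_0 is given by ∂[p,q] = [q] − [p].
The 6×12 boundary matrix has rank 5 and Smith normal form diag(1,1,1,1,1).

∂_2: C_2 → C_1 sends each 2-simplex [p,q,r] to [q,r] − [p,r] + [p,q]. For instance
  ∂BEG = EG − BG + BE,
  ∂ADF = DF − AF + AD.
The resulting 12×6 matrix has rank 6, and its Smith normal form has invariant factors (1,1,1,1,1,1).

Computing H_k = (kernel of ∂_k) / (image of ∂_{k+1}):

  H_0: rank C_0 − rank ∂_1 = 6 − 5 = 1, and the invariant factors of ∂_1 are all 1, so H_0 = Z.
  H_1: rank ker ∂_1 − rank ∂_2 = (12 − 5) − 6 = 1, and the invariant factors of ∂_2 are all 1, so H_1 = Z.
  H_2: rank ker ∂_2 − rank ∂_3 = (6 − 6) − 0 = 0, and there is no ∂_3, so H_2 = 0.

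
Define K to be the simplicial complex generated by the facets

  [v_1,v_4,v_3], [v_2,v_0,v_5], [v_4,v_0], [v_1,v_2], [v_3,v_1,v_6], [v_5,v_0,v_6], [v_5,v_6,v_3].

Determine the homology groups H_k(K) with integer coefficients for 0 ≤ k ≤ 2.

K has 7 vertices, 13 edges, 5 triangles.
rank ∂_0 = 0, rank ∂_1 = 6 ⇒ b_0 = 7 − 0 − 6 = 1; all invariant factors of ∂_1 are 1 so no torsion. So H_0 = Z.
rank ∂_1 = 6, rank ∂_2 = 5 ⇒ b_1 = 13 − 6 − 5 = 2; all invariant factors of ∂_2 are 1 so no torsion. So H_1 = Z^2.
rank ∂_2 = 5, rank ∂_3 = 0 ⇒ b_2 = 5 − 5 − 0 = 0. So H_2 = 0.

H_0 = Z,  H_1 = Z^2,  H_2 = 0.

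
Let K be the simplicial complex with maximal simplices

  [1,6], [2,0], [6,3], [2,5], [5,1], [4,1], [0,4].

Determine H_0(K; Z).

H_0 = Z.

Take the total order 0 < 1 < 2 < 3 < 4 < 5 < 6 on the vertex set. Then K (dimension 1) consists of the simplices:

  0-simplices (7): [0], [1], [2], [3], [4], [5], [6]
  1-simplices (7): [0,2], [0,4], [1,4], [1,5], [1,6], [2,5], [3,6]

Hence C_0 ≅ Z^7, C_1 ≅ Z^7.

Boundary ∂_1: C_1 → C_0 sends each edge [p,q] (with p < q) to q − p. For instance
  ∂[1,5] = [5] − [1].
This gives a 7×7 integer matrix of rank 6; reducing to Smith normal form yields diagonal entries (1,1,1,1,1,1).

Computing H_k = (kernel of ∂_k) / (image of ∂_{k+1}):

  H_0: rank C_0 − rank ∂_1 = 7 − 6 = 1, and the invariant factors of ∂_1 are all 1, so H_0 = Z.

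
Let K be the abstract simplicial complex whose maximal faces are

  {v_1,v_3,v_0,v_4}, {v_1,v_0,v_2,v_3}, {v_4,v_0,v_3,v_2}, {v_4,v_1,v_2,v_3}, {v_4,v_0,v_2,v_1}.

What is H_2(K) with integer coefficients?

H_2 = 0.

Fix the vertex order v_0 < v_1 < v_2 < v_3 < v_4 and write every simplex with vertices in increasing order. Then dim K = 3 and the simplices of K are:

  0-simplices (5): [v_0], [v_1], [v_2], [v_3], [v_4]
  1-simplices (10): [v_0,v_1], [v_0,v_2], [v_0,v_3], [v_0,v_4], [v_1,v_2], [v_1,v_3], [v_1,v_4], [v_2,v_3], [v_2,v_4], [v_3,v_4]
  2-simplices (10): [v_0,v_1,v_2], [v_0,v_1,v_3], [v_0,v_1,v_4], [v_0,v_2,v_3], [v_0,v_2,v_4], [v_0,v_3,v_4], [v_1,v_2,v_3], [v_1,v_2,v_4], [v_1,v_3,v_4], [v_2,v_3,v_4]
  3-simplices (5): [v_0,v_1,v_2,v_3], [v_0,v_1,v_2,v_4], [v_0,v_1,v_3,v_4], [v_0,v_2,v_3,v_4], [v_1,v_2,v_3,v_4]

Hence C_0 ≅ Z^5, C_1 ≅ Z^10, C_2 ≅ Z^10, C_3 ≅ Z^5.

∂_1: C_1 → C_0 sends each edge [p,q] (with p < q) to q − p.
As a 5×10 matrix over Z this has rank 4, with invariant factors (1,1,1,1).

∂_2: C_2 → C_1 sends each 2-simplex [p,q,r] to [q,r] − [p,r] + [p,q]. For instance
  ∂[v_0,v_2,v_4] = [v_2,v_4] − [v_0,v_4] + [v_0,v_2],
  ∂[v_1,v_3,v_4] = [v_3,v_4] − [v_1,v_4] + [v_1,v_3].
The resulting 10×10 matrix has rank 6, and its Smith normal form has invariant factors (1,1,1,1,1,1).

∂_3: C_3 → C_2 sends each 3-simplex σ to the alternating sum Σ_i (−1)^i (σ with its i-th vertex removed). For instance
  ∂[v_0,v_1,v_3,v_4] = [v_1,v_3,v_4] − [v_0,v_3,v_4] + [v_0,v_1,v_4] − [v_0,v_1,v_3],
  ∂[v_1,v_2,v_3,v_4] = [v_2,v_3,v_4] − [v_1,v_3,v_4] + [v_1,v_2,v_4] − [v_1,v_2,v_3].
The 10×5 boundary matrix has rank 4 and Smith normal form diag(1,1,1,1).

Now H_k = ker ∂_k / im ∂_{k+1}, so:

  H_2: rank ker ∂_2 − rank ∂_3 = (10 − 6) − 4 = 0, and the invariant factors of ∂_3 are all 1, so H_2 ≅ 0.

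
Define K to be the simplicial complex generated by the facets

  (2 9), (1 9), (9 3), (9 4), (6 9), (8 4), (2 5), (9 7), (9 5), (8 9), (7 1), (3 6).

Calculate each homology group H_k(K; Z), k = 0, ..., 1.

Order the vertices as 1 < 2 < 3 < 4 < 5 < 6 < 7 < 8 < 9. Listing each simplex with vertices in this order, K has dimension 1 with simplices:

  0-simplices (9): [1], [2], [3], [4], [5], [6], [7], [8], [9]
  1-simplices (12): [1,7], [1,9], [2,5], [2,9], [3,6], [3,9], [4,8], [4,9], [5,9], [6,9], [7,9], [8,9]

giving chain groups C_0 ≅ Z^9, C_1 ≅ Z^12.

The boundary map ∂_1: C_1 → C_0 is given by ∂[p,q] = [q] − [p].
The 9×12 boundary matrix has rank 8 and Smith normal form diag(1,1,1,1,1,1,1,1).

Now H_k = ker ∂_k / im ∂_{k+1}, so:

  H_0: rank C_0 − rank ∂_1 = 9 − 8 = 1, and the invariant factors of ∂_1 are all 1, so H_0 = Z.
  H_1: rank ker ∂_1 − rank ∂_2 = (12 − 8) − 0 = 4, and there is no ∂_2, so H_1 = Z^4.

As a check, the Euler characteristic is 9 − 12 = -3, which agrees with 1 − 4 = -3.

H_0 ≅ Z,  H_1 ≅ Z^4.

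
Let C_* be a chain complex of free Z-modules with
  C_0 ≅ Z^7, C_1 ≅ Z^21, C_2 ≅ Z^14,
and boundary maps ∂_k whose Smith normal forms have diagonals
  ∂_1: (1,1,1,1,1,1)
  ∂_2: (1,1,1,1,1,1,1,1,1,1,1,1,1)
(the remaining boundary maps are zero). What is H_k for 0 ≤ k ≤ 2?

H_0 = Z,  H_1 = Z^2,  H_2 = Z.

H_0: b_0 = 7 − 0 − 6 = 1; torsion from ∂_1 factors > 1: none. So H_0 = Z.
H_1: b_1 = 21 − 6 − 13 = 2; torsion from ∂_2 factors > 1: none. So H_1 = Z^2.
H_2: b_2 = 14 − 13 − 0 = 1; torsion from ∂_3 factors > 1: none. So H_2 = Z.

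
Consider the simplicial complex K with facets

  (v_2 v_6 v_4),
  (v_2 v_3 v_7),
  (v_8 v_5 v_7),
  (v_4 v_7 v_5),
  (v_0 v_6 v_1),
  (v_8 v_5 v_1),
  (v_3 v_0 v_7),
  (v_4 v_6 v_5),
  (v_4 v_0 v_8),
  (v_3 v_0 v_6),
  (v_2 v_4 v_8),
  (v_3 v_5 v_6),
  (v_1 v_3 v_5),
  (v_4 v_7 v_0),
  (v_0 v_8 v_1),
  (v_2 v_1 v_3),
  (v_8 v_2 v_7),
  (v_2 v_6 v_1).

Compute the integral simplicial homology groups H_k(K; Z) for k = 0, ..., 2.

H_0 ≅ Z,  H_1 ≅ Z × Z/2,  H_2 = 0.

Order the vertices as v_0 < v_1 < v_2 < v_3 < v_4 < v_5 < v_6 < v_7 < v_8. Listing each simplex with vertices in this order, K has dimension 2 with simplices:

  0-simplices (9): [v_0], [v_1], [v_2], [v_3], [v_4], [v_5], [v_6], [v_7], [v_8]
  1-simplices (27): (27 of them)
  2-simplices (18): (18 of them)

Hence C_0 ≅ Z^9, C_1 ≅ Z^27, C_2 ≅ Z^18.

∂_1: C_1 → C_0 sends each edge [p,q] (with p < q) to q − p.
As a 9×27 matrix over Z this has rank 8, with invariant factors (1,1,1,1,1,1,1,1).

The boundary map ∂_2: C_2 → C_1 sends each 2-simplex [p,q,r] to [q,r] − [p,r] + [p,q]. For instance
  ∂[v_4,v_5,v_7] = [v_5,v_7] − [v_4,v_7] + [v_4,v_5],
  ∂[v_0,v_1,v_6] = [v_1,v_6] − [v_0,v_6] + [v_0,v_1].
The 27×18 boundary matrix has rank 18 and Smith normal form diag(1,1,1,1,1,1,1,1,1,1,1,1,1,1,1,1,1,2).

Reading off H_k = ker ∂_k / im ∂_{k+1}:

  H_0: rank C_0 − rank ∂_1 = 9 − 8 = 1, and the invariant factors of ∂_1 are all 1, so H_0 = Z.
  H_1: rank ker ∂_1 − rank ∂_2 = (27 − 8) − 18 = 1, and ∂_2 has invariant factor 2 > 1, so H_1 = Z × Z/2.
  H_2: rank ker ∂_2 − rank ∂_3 = (18 − 18) − 0 = 0, and there is no ∂_3, so H_2 = 0.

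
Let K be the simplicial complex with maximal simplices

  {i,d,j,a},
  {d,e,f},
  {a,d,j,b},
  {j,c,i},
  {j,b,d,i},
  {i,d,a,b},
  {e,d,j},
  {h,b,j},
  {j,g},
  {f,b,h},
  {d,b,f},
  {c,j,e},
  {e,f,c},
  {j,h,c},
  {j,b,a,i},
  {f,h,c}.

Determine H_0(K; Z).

H_0 = Z.

Fix the vertex order a < b < c < d < e < f < g < h < i < j and write every simplex with vertices in increasing order. Then dim K = 3 and the simplices of K are:

  0-simplices (10): a, b, c, d, e, f, g, h, i, j
  1-simplices (24): ab, ad, ai, aj, bd, bf, bh, bi, bj, ce, cf, ch, ci, cj, de, df, di, dj, ef, ej, fh, gj, hj, ij
  2-simplices (20): abd, abi, abj, adi, adj, aij, bdf, bdi, bdj, bfh, bhj, bij, cef, cej, cfh, chj, cij, def, dej, dij
  3-simplices (5): abdi, abdj, abij, adij, bdij

giving chain groups C_0 ≅ Z^10, C_1 ≅ Z^24, C_2 ≅ Z^20, C_3 ≅ Z^5.

The boundary map ∂_1: C_1 → C_0 is given by ∂[p,q] = [q] − [p].
The 10×24 boundary matrix has rank 9 and Smith normal form diag(1,1,1,1,1,1,1,1,1).

∂_2: C_2 → C_1 acts by ∂[p,q,r] = [q,r] − [p,r] + [p,q]. For instance
  ∂abd = bd − ad + ab,
  ∂adj = dj − aj + ad.
This gives a 24×20 integer matrix of rank 15; reducing to Smith normal form yields diagonal entries (1,1,1,1,1,1,1,1,1,1,1,1,1,1,1).

∂_3: C_3 → C_2 sends each 3-simplex σ to the alternating sum Σ_i (−1)^i (σ with its i-th vertex removed). For instance
  ∂abij = bij − aij + abj − abi,
  ∂bdij = dij − bij + bdj − bdi.
This gives a 20×5 integer matrix of rank 4; reducing to Smith normal form yields diagonal entries (1,1,1,1).

Computing H_k = (kernel of ∂_k) / (image of ∂_{k+1}):

  H_0: rank C_0 − rank ∂_1 = 10 − 9 = 1, and the invariant factors of ∂_1 are all 1, so H_0 = Z.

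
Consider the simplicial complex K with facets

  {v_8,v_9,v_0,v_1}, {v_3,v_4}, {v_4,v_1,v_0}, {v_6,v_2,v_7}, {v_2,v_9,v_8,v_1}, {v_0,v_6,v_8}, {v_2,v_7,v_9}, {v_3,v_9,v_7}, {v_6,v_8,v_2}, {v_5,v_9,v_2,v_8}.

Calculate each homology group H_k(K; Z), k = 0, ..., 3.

H_0 = Z,  H_1 = Z,  H_2 = 0,  H_3 = 0.

We work with the vertex ordering v_0 < v_1 < v_2 < v_3 < v_4 < v_5 < v_6 < v_7 < v_8 < v_9. The simplices of K, each written with vertices in increasing order, are:

  0-simplices (10): [v_0], [v_1], [v_2], [v_3], [v_4], [v_5], [v_6], [v_7], [v_8], [v_9]
  1-simplices (23): (23 of them)
  2-simplices (16): (16 of them)
  3-simplices (3): [v_0,v_1,v_8,v_9], [v_1,v_2,v_8,v_9], [v_2,v_5,v_8,v_9]

Hence C_0 ≅ Z^10, C_1 ≅ Z^23, C_2 ≅ Z^16, C_3 ≅ Z^3.

Boundary ∂_1: C_1 → C_0 sends each edge [p,q] (with p < q) to q − p. For instance
  ∂[v_1,v_8] = [v_8] − [v_1].
As a 10×23 matrix over Z this has rank 9, with invariant factors (1,1,1,1,1,1,1,1,1).

The boundary map ∂_2: C_2 → C_1 acts by ∂[p,q,r] = [q,r] − [p,r] + [p,q]. For instance
  ∂[v_3,v_7,v_9] = [v_7,v_9] − [v_3,v_9] + [v_3,v_7],
  ∂[v_2,v_7,v_9] = [v_7,v_9] − [v_2,v_9] + [v_2,v_7].
As a 23×16 matrix over Z this has rank 13, with invariant factors (1,1,1,1,1,1,1,1,1,1,1,1,1).

∂_3: C_3 → C_2 sends each 3-simplex σ to the alternating sum Σ_i (−1)^i (σ with its i-th vertex removed). For instance
  ∂[v_2,v_5,v_8,v_9] = [v_5,v_8,v_9] − [v_2,v_8,v_9] + [v_2,v_5,v_9] − [v_2,v_5,v_8],
  ∂[v_0,v_1,v_8,v_9] = [v_1,v_8,v_9] − [v_0,v_8,v_9] + [v_0,v_1,v_9] − [v_0,v_1,v_8].
This gives a 16×3 integer matrix of rank 3; reducing to Smith normal form yields diagonal entries (1,1,1).

From H_k ≅ ker(∂_k) / im(∂_{k+1}) we obtain:

  H_0: rank C_0 − rank ∂_1 = 10 − 9 = 1, and the invariant factors of ∂_1 are all 1, so H_0 = Z.
  H_1: rank ker ∂_1 − rank ∂_2 = (23 − 9) − 13 = 1, and the invariant factors of ∂_2 are all 1, so H_1 = Z.
  H_2: rank ker ∂_2 − rank ∂_3 = (16 − 13) − 3 = 0, and the invariant factors of ∂_3 are all 1, so H_2 = 0.
  H_3: rank ker ∂_3 − rank ∂_4 = (3 − 3) − 0 = 0, and there is no ∂_4, so H_3 = 0.

As a check, the Euler characteristic is 10 − 23 + 16 − 3 = 0, which agrees with 1 − 1 + 0 − 0 = 0.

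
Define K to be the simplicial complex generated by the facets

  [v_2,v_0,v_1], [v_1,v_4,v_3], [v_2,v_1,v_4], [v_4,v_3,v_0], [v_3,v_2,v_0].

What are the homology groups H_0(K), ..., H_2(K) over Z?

H_0 = Z,  H_1 = Z,  H_2 = 0.

Take the total order v_0 < v_1 < v_2 < v_3 < v_4 on the vertex set. Then K (dimension 2) consists of the simplices:

  0-simplices (5): [v_0], [v_1], [v_2], [v_3], [v_4]
  1-simplices (10): [v_0,v_1], [v_0,v_2], [v_0,v_3], [v_0,v_4], [v_1,v_2], [v_1,v_3], [v_1,v_4], [v_2,v_3], [v_2,v_4], [v_3,v_4]
  2-simplices (5): [v_0,v_1,v_2], [v_0,v_2,v_3], [v_0,v_3,v_4], [v_1,v_2,v_4], [v_1,v_3,v_4]

Hence C_0 ≅ Z^5, C_1 ≅ Z^10, C_2 ≅ Z^5.

Boundary ∂_1: C_1 → C_0 is given by ∂[p,q] = [q] − [p].
This gives a 5×10 integer matrix of rank 4; reducing to Smith normal form yields diagonal entries (1,1,1,1).

The boundary map ∂_2: C_2 → C_1 sends each 2-simplex [p,q,r] to [q,r] − [p,r] + [p,q]. For instance
  ∂[v_1,v_3,v_4] = [v_3,v_4] − [v_1,v_4] + [v_1,v_3],
  ∂[v_0,v_2,v_3] = [v_2,v_3] − [v_0,v_3] + [v_0,v_2].
As a 10×5 matrix over Z this has rank 5, with invariant factors (1,1,1,1,1).

Computing H_k = (kernel of ∂_k) / (image of ∂_{k+1}):

  H_0: rank C_0 − rank ∂_1 = 5 − 4 = 1, and the invariant factors of ∂_1 are all 1, so H_0 = Z.
  H_1: rank ker ∂_1 − rank ∂_2 = (10 − 4) − 5 = 1, and the invariant factors of ∂_2 are all 1, so H_1 = Z.
  H_2: rank ker ∂_2 − rank ∂_3 = (5 − 5) − 0 = 0, and there is no ∂_3, so H_2 = 0.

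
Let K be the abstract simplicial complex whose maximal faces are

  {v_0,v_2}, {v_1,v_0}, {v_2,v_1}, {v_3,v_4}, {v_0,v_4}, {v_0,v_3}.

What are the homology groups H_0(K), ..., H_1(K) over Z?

Take the total order v_0 < v_1 < v_2 < v_3 < v_4 on the vertex set. Then K (dimension 1) consists of the simplices:

  0-simplices (5): [v_0], [v_1], [v_2], [v_3], [v_4]
  1-simplices (6): [v_0,v_1], [v_0,v_2], [v_0,v_3], [v_0,v_4], [v_1,v_2], [v_3,v_4]

so the chain groups are C_0 ≅ Z^5, C_1 ≅ Z^6.

Boundary ∂_1: C_1 → C_0 sends each edge [p,q] (with p < q) to q − p. For instance
  ∂[v_3,v_4] = [v_4] − [v_3].
The 5×6 boundary matrix has rank 4 and Smith normal form diag(1,1,1,1).

Now H_k = ker ∂_k / im ∂_{k+1}, so:

  H_0: rank C_0 − rank ∂_1 = 5 − 4 = 1, and the invariant factors of ∂_1 are all 1, so H_0 ≅ Z.
  H_1: rank ker ∂_1 − rank ∂_2 = (6 − 4) − 0 = 2, and there is no ∂_2, so H_1 ≅ Z^2.

As a check, the Euler characteristic is 5 − 6 = -1, which agrees with 1 − 2 = -1.

H_0 = Z,  H_1 = Z^2.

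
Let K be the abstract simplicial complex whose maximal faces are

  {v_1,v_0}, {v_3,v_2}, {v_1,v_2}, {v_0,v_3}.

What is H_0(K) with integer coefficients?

H_0 ≅ Z.

Order the vertices as v_0 < v_1 < v_2 < v_3. Listing each simplex with vertices in this order, K has dimension 1 with simplices:

  0-simplices (4): [v_0], [v_1], [v_2], [v_3]
  1-simplices (4): [v_0,v_1], [v_0,v_3], [v_1,v_2], [v_2,v_3]

so the chain groups are C_0 ≅ Z^4, C_1 ≅ Z^4.

The boundary map ∂_1: C_1 → C_0 sends each edge [p,q] (with p < q) to q − p.
As a 4×4 matrix over Z this has rank 3, with invariant factors (1,1,1).

From H_k ≅ ker(∂_k) / im(∂_{k+1}) we obtain:

  H_0: rank C_0 − rank ∂_1 = 4 − 3 = 1, and the invariant factors of ∂_1 are all 1, so H_0 ≅ Z.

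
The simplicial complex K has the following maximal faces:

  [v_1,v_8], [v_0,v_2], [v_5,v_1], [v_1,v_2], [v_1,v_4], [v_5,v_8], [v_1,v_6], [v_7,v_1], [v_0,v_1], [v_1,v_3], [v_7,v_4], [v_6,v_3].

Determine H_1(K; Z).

H_1 ≅ Z^4.

Order the vertices as v_0 < v_1 < v_2 < v_3 < v_4 < v_5 < v_6 < v_7 < v_8. Listing each simplex with vertices in this order, K has dimension 1 with simplices:

  0-simplices (9): [v_0], [v_1], [v_2], [v_3], [v_4], [v_5], [v_6], [v_7], [v_8]
  1-simplices (12): [v_0,v_1], [v_0,v_2], [v_1,v_2], [v_1,v_3], [v_1,v_4], [v_1,v_5], [v_1,v_6], [v_1,v_7], [v_1,v_8], [v_3,v_6], [v_4,v_7], [v_5,v_8]

Hence C_0 ≅ Z^9, C_1 ≅ Z^12.

∂_1: C_1 → C_0 maps an edge to its endpoints' difference, ∂[p,q] = q − p. For instance
  ∂[v_1,v_7] = [v_7] − [v_1].
The 9×12 boundary matrix has rank 8 and Smith normal form diag(1,1,1,1,1,1,1,1).

From H_k ≅ ker(∂_k) / im(∂_{k+1}) we obtain:

  H_1: rank ker ∂_1 − rank ∂_2 = (12 − 8) − 0 = 4, and there is no ∂_2, so H_1 = Z^4.

(K is a triangulation of a wedge of 4 circles.)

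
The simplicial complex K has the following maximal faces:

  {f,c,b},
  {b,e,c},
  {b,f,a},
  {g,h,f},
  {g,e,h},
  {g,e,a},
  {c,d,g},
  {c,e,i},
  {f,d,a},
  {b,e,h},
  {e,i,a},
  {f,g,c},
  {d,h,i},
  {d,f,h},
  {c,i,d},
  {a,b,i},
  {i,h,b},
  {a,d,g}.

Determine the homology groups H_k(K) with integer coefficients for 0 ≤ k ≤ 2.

We work with the vertex ordering a < b < c < d < e < f < g < h < i. The simplices of K, each written with vertices in increasing order, are:

  0-simplices (9): a, b, c, d, e, f, g, h, i
  1-simplices (27): ab, ad, ae, af, ag, ai, bc, be, bf, bh, bi, cd, ce, cf, cg, ci, df, dg, dh, di, eg, eh, ei, fg, fh, gh, hi
  2-simplices (18): abf, abi, adf, adg, aeg, aei, bce, bcf, beh, bhi, cdg, cdi, cei, cfg, dfh, dhi, egh, fgh

Hence C_0 ≅ Z^9, C_1 ≅ Z^27, C_2 ≅ Z^18.

The boundary map ∂_1: C_1 → C_0 is given by ∂[p,q] = [q] − [p]. For instance
  ∂af = f − a.
As a 9×27 matrix over Z this has rank 8, with invariant factors (1,1,1,1,1,1,1,1).

The boundary map ∂_2: C_2 → C_1 maps a triangle to the signed sum of its edges. For instance
  ∂bhi = hi − bi + bh,
  ∂bce = ce − be + bc.
This gives a 27×18 integer matrix of rank 18; reducing to Smith normal form yields diagonal entries (1,1,1,1,1,1,1,1,1,1,1,1,1,1,1,1,1,2).

From H_k ≅ ker(∂_k) / im(∂_{k+1}) we obtain:

  H_0: rank C_0 − rank ∂_1 = 9 − 8 = 1, and the invariant factors of ∂_1 are all 1, so H_0 ≅ Z.
  H_1: rank ker ∂_1 − rank ∂_2 = (27 − 8) − 18 = 1, and ∂_2 has invariant factor 2 > 1, so H_1 ≅ Z ⊕ Z/2.
  H_2: rank ker ∂_2 − rank ∂_3 = (18 − 18) − 0 = 0, and there is no ∂_3, so H_2 ≅ 0.

H_0 ≅ Z,  H_1 ≅ Z ⊕ Z/2,  H_2 = 0.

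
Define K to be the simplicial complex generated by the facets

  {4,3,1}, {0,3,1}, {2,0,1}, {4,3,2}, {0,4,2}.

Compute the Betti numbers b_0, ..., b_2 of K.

b_0 = 1, b_1 = 1, b_2 = 0.

K has 5 vertices, 10 edges, 5 triangles.
rank ∂_0 = 0, rank ∂_1 = 4 ⇒ b_0 = 5 − 0 − 4 = 1; all invariant factors of ∂_1 are 1 so no torsion. So H_0 ≅ Z.
rank ∂_1 = 4, rank ∂_2 = 5 ⇒ b_1 = 10 − 4 − 5 = 1; all invariant factors of ∂_2 are 1 so no torsion. So H_1 ≅ Z.
rank ∂_2 = 5, rank ∂_3 = 0 ⇒ b_2 = 5 − 5 − 0 = 0. So H_2 ≅ 0.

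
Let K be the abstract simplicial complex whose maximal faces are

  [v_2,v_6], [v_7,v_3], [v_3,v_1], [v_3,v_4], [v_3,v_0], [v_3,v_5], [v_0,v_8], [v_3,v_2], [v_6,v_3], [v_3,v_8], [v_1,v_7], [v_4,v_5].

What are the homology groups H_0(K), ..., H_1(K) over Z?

Fix the vertex order v_0 < v_1 < v_2 < v_3 < v_4 < v_5 < v_6 < v_7 < v_8 and write every simplex with vertices in increasing order. Then dim K = 1 and the simplices of K are:

  0-simplices (9): [v_0], [v_1], [v_2], [v_3], [v_4], [v_5], [v_6], [v_7], [v_8]
  1-simplices (12): [v_0,v_3], [v_0,v_8], [v_1,v_3], [v_1,v_7], [v_2,v_3], [v_2,v_6], [v_3,v_4], [v_3,v_5], [v_3,v_6], [v_3,v_7], [v_3,v_8], [v_4,v_5]

giving chain groups C_0 ≅ Z^9, C_1 ≅ Z^12.

∂_1: C_1 → C_0 is given by ∂[p,q] = [q] − [p].
The 9×12 boundary matrix has rank 8 and Smith normal form diag(1,1,1,1,1,1,1,1).

Now H_k = ker ∂_k / im ∂_{k+1}, so:

  H_0: rank C_0 − rank ∂_1 = 9 − 8 = 1, and the invariant factors of ∂_1 are all 1, so H_0 ≅ Z.
  H_1: rank ker ∂_1 − rank ∂_2 = (12 − 8) − 0 = 4, and there is no ∂_2, so H_1 ≅ Z^4.

As a check, the Euler characteristic is 9 − 12 = -3, which agrees with 1 − 4 = -3.

H_0 = Z,  H_1 = Z^4.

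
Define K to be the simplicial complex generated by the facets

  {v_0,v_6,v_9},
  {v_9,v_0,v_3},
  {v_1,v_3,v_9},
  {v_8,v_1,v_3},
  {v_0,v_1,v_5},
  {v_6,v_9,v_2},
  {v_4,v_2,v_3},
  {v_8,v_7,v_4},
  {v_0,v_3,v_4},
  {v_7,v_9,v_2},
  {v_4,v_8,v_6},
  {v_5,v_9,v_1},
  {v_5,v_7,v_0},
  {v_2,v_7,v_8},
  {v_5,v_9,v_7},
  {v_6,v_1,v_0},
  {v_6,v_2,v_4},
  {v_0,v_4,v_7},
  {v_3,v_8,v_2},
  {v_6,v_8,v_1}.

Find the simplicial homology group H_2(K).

H_2 = 0.

Take the total order v_0 < v_1 < v_2 < v_3 < v_4 < v_5 < v_6 < v_7 < v_8 < v_9 on the vertex set. Then K (dimension 2) consists of the simplices:

  0-simplices (10): [v_0], [v_1], [v_2], [v_3], [v_4], [v_5], [v_6], [v_7], [v_8], [v_9]
  1-simplices (30): (30 of them)
  2-simplices (20): (20 of them)

Hence C_0 ≅ Z^10, C_1 ≅ Z^30, C_2 ≅ Z^20.

The boundary map ∂_1: C_1 → C_0 sends each edge [p,q] (with p < q) to q − p. For instance
  ∂[v_2,v_3] = [v_3] − [v_2].
This gives a 10×30 integer matrix of rank 9; reducing to Smith normal form yields diagonal entries (1,1,1,1,1,1,1,1,1).

Boundary ∂_2: C_2 → C_1 maps a triangle to the signed sum of its edges. For instance
  ∂[v_1,v_5,v_9] = [v_5,v_9] − [v_1,v_9] + [v_1,v_5],
  ∂[v_2,v_7,v_8] = [v_7,v_8] − [v_2,v_8] + [v_2,v_7].
The 30×20 boundary matrix has rank 20 and Smith normal form diag(1,1,1,1,1,1,1,1,1,1,1,1,1,1,1,1,1,1,1,2).

Computing H_k = (kernel of ∂_k) / (image of ∂_{k+1}):

  H_2: rank ker ∂_2 − rank ∂_3 = (20 − 20) − 0 = 0, and there is no ∂_3, so H_2 ≅ 0.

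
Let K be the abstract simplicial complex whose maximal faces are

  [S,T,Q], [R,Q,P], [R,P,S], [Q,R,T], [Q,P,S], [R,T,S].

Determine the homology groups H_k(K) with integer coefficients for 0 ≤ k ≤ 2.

Fix the vertex order P < Q < R < S < T and write every simplex with vertices in increasing order. Then dim K = 2 and the simplices of K are:

  0-simplices (5): P, Q, R, S, T
  1-simplices (9): PQ, PR, PS, QR, QS, QT, RS, RT, ST
  2-simplices (6): PQR, PQS, PRS, QRT, QST, RST

so the chain groups are C_0 ≅ Z^5, C_1 ≅ Z^9, C_2 ≅ Z^6.

The boundary map ∂_1: C_1 → C_0 sends each edge [p,q] (with p < q) to q − p. For instance
  ∂QS = S − Q.
The 5×9 boundary matrix has rank 4 and Smith normal form diag(1,1,1,1).

The boundary map ∂_2: C_2 → C_1 maps a triangle to the signed sum of its edges. For instance
  ∂PQR = QR − PR + PQ,
  ∂RST = ST − RT + RS.
As a 9×6 matrix over Z this has rank 5, with invariant factors (1,1,1,1,1).

Computing H_k = (kernel of ∂_k) / (image of ∂_{k+1}):

  H_0: rank C_0 − rank ∂_1 = 5 − 4 = 1, and the invariant factors of ∂_1 are all 1, so H_0 ≅ Z.
  H_1: rank ker ∂_1 − rank ∂_2 = (9 − 4) − 5 = 0, and the invariant factors of ∂_2 are all 1, so H_1 ≅ 0.
  H_2: rank ker ∂_2 − rank ∂_3 = (6 − 5) − 0 = 1, and there is no ∂_3, so H_2 ≅ Z.

H_0 = Z,  H_1 = 0,  H_2 = Z.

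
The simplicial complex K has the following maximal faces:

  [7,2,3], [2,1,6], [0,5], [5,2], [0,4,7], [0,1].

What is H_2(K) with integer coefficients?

Take the total order 0 < 1 < 2 < 3 < 4 < 5 < 6 < 7 on the vertex set. Then K (dimension 2) consists of the simplices:

  0-simplices (8): [0], [1], [2], [3], [4], [5], [6], [7]
  1-simplices (12): [0,1], [0,4], [0,5], [0,7], [1,2], [1,6], [2,3], [2,5], [2,6], [2,7], [3,7], [4,7]
  2-simplices (3): [0,4,7], [1,2,6], [2,3,7]

so the chain groups are C_0 ≅ Z^8, C_1 ≅ Z^12, C_2 ≅ Z^3.

∂_1: C_1 → C_0 maps an edge to its endpoints' difference, ∂[p,q] = q − p. For instance
  ∂[0,7] = [7] − [0].
The 8×12 boundary matrix has rank 7 and Smith normal form diag(1,1,1,1,1,1,1).

Boundary ∂_2: C_2 → C_1 maps a triangle to the signed sum of its edges. For instance
  ∂[0,4,7] = [4,7] − [0,7] + [0,4],
  ∂[2,3,7] = [3,7] − [2,7] + [2,3].
The resulting 12×3 matrix has rank 3, and its Smith normal form has invariant factors (1,1,1).

Computing H_k = (kernel of ∂_k) / (image of ∂_{k+1}):

  H_2: rank ker ∂_2 − rank ∂_3 = (3 − 3) − 0 = 0, and there is no ∂_3, so H_2 = 0.

H_2 ≅ 0.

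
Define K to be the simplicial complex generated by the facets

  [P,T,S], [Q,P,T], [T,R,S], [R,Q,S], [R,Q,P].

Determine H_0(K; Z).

H_0 ≅ Z.

Order the vertices as P < Q < R < S < T. Listing each simplex with vertices in this order, K has dimension 2 with simplices:

  0-simplices (5): P, Q, R, S, T
  1-simplices (10): PQ, PR, PS, PT, QR, QS, QT, RS, RT, ST
  2-simplices (5): PQR, PQT, PST, QRS, RST

so the chain groups are C_0 ≅ Z^5, C_1 ≅ Z^10, C_2 ≅ Z^5.

Boundary ∂_1: C_1 → C_0 sends each edge [p,q] (with p < q) to q − p. For instance
  ∂PQ = Q − P.
The 5×10 boundary matrix has rank 4 and Smith normal form diag(1,1,1,1).

The boundary map ∂_2: C_2 → C_1 maps a triangle to the signed sum of its edges. For instance
  ∂RST = ST − RT + RS,
  ∂PQT = QT − PT + PQ.
The 10×5 boundary matrix has rank 5 and Smith normal form diag(1,1,1,1,1).

Reading off H_k = ker ∂_k / im ∂_{k+1}:

  H_0: rank C_0 − rank ∂_1 = 5 − 4 = 1, and the invariant factors of ∂_1 are all 1, so H_0 ≅ Z.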